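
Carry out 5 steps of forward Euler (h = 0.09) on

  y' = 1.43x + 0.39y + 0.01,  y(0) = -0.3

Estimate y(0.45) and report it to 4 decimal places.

Euler: y_{n+1} = y_n + h·f(x_n, y_n).
x=0.000000, y=-0.300000: f=-0.107000 → y ← -0.300000 + 0.09·(-0.107000) = -0.309630
x=0.090000, y=-0.309630: f=0.017944 → y ← -0.309630 + 0.09·0.017944 = -0.308015
x=0.180000, y=-0.308015: f=0.147274 → y ← -0.308015 + 0.09·0.147274 = -0.294760
x=0.270000, y=-0.294760: f=0.281143 → y ← -0.294760 + 0.09·0.281143 = -0.269457
x=0.360000, y=-0.269457: f=0.419712 → y ← -0.269457 + 0.09·0.419712 = -0.231683
y(0.45) ≈ -0.2317

-0.2317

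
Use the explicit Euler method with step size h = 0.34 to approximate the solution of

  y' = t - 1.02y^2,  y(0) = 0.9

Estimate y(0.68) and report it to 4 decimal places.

0.6018

Euler: y_{n+1} = y_n + h·f(t_n, y_n).
t=0.000000, y=0.900000: f=-0.826200 → y ← 0.900000 + 0.34·(-0.826200) = 0.619092
t=0.340000, y=0.619092: f=-0.050940 → y ← 0.619092 + 0.34·(-0.050940) = 0.601772
y(0.68) ≈ 0.6018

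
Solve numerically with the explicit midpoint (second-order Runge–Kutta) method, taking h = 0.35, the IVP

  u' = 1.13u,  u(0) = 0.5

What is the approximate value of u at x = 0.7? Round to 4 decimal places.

1.0859

Midpoint: k1 = f(x_n, u_n); k2 = f(x_n + h/2, u_n + (h/2)·k1); u_{n+1} = u_n + h·k2.
x=0.000000, u=0.500000:
  k1 = f(0.000000, 0.500000) = 0.565000
  k2 = f(0.175000, 0.598875) = 0.676729
  u ← 0.500000 + 0.35·0.676729 = 0.736855
x=0.350000, u=0.736855:
  k1 = f(0.350000, 0.736855) = 0.832646
  k2 = f(0.525000, 0.882568) = 0.997302
  u ← 0.736855 + 0.35·0.997302 = 1.085911
u(0.7) ≈ 1.0859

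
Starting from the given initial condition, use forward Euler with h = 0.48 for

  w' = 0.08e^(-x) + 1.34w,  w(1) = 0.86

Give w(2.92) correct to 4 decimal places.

Euler: w_{n+1} = w_n + h·f(x_n, w_n).
x=1.000000, w=0.860000: f=1.181830 → w ← 0.860000 + 0.48·1.181830 = 1.427279
x=1.480000, w=1.427279: f=1.930764 → w ← 1.427279 + 0.48·1.930764 = 2.354045
x=1.960000, w=2.354045: f=3.165690 → w ← 2.354045 + 0.48·3.165690 = 3.873576
x=2.440000, w=3.873576: f=5.197565 → w ← 3.873576 + 0.48·5.197565 = 6.368408
w(2.92) ≈ 6.3684

6.3684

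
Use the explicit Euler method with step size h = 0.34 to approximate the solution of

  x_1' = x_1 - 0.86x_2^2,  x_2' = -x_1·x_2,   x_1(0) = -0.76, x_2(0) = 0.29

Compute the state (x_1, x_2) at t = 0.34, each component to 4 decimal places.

-1.0430, 0.3649

Euler on (x_1,x_2): x_1_{n+1} = x_1_n + h·x_1', x_2_{n+1} = x_2_n + h·x_2'.
0.000000: (-0.760000, 0.290000); f=(-0.832326, 0.220400) → (-1.042991, 0.364936)
(x_1(0.34), x_2(0.34)) ≈ (-1.0430, 0.3649)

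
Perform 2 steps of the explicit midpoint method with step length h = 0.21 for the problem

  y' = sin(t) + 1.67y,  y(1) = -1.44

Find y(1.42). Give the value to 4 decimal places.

Midpoint: k1 = f(t_n, y_n); k2 = f(t_n + h/2, y_n + (h/2)·k1); y_{n+1} = y_n + h·k2.
t=1.000000, y=-1.440000:
  k1 = f(1.000000, -1.440000) = -1.563329
  k2 = f(1.105000, -1.604150) = -1.785466
  y ← -1.440000 + 0.21·(-1.785466) = -1.814948
t=1.210000, y=-1.814948:
  k1 = f(1.210000, -1.814948) = -2.095347
  k2 = f(1.315000, -2.034959) = -2.430920
  y ← -1.814948 + 0.21·(-2.430920) = -2.325441
y(1.42) ≈ -2.3254

-2.3254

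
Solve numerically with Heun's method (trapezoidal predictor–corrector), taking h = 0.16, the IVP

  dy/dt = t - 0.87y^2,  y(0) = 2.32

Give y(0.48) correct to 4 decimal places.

1.2817

Heun: k1 = f(t_n, y_n); k2 = f(t_n + h, y_n + h·k1); y_{n+1} = y_n + (h/2)·(k1 + k2).
t=0.000000, y=2.320000:
  k1 = f(0.000000, 2.320000) = -4.682688
  k2 = f(0.160000, 1.570770) = -1.986567
  y ← 2.320000 + (0.16/2)·(-4.682688 + (-1.986567)) = 1.786460
t=0.160000, y=1.786460:
  k1 = f(0.160000, 1.786460) = -2.616551
  k2 = f(0.320000, 1.367811) = -1.307690
  y ← 1.786460 + (0.16/2)·(-2.616551 + (-1.307690)) = 1.472520
t=0.320000, y=1.472520:
  k1 = f(0.320000, 1.472520) = -1.566435
  k2 = f(0.480000, 1.221891) = -0.818925
  y ← 1.472520 + (0.16/2)·(-1.566435 + (-0.818925)) = 1.281692
y(0.48) ≈ 1.2817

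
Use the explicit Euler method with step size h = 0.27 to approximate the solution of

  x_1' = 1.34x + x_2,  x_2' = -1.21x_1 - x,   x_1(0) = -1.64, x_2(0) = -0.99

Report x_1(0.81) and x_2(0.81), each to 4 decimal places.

-1.7110, 0.5815

Euler on (x_1,x_2): x_1_{n+1} = x_1_n + h·x_1', x_2_{n+1} = x_2_n + h·x_2'.
0.000000: (-1.640000, -0.990000); f=(-0.990000, 1.984400) → (-1.907300, -0.454212)
0.270000: (-1.907300, -0.454212); f=(-0.092412, 2.037833) → (-1.932251, 0.096003)
0.540000: (-1.932251, 0.096003); f=(0.819603, 1.798024) → (-1.710958, 0.581469)
(x_1(0.81), x_2(0.81)) ≈ (-1.7110, 0.5815)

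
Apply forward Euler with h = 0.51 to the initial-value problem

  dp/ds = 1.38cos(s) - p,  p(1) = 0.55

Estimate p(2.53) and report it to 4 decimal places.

-0.1287

Euler: p_{n+1} = p_n + h·f(s_n, p_n).
s=1.000000, p=0.550000: f=0.195617 → p ← 0.550000 + 0.51·0.195617 = 0.649765
s=1.510000, p=0.649765: f=-0.565918 → p ← 0.649765 + 0.51·(-0.565918) = 0.361147
s=2.020000, p=0.361147: f=-0.960410 → p ← 0.361147 + 0.51·(-0.960410) = -0.128662
p(2.53) ≈ -0.1287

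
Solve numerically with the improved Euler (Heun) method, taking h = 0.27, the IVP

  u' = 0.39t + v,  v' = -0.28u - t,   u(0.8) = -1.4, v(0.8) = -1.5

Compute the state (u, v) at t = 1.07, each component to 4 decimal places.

-1.7214, -1.6345

Heun on (u,v): k1 = f(t_n, state_n); k2 = f(t_n + h, state_n + h·k1); state_{n+1} = state_n + (h/2)·(k1 + k2).
0.800000: (-1.400000, -1.500000)
  k1 = (-1.188000, -0.408000)
  predictor → (-1.720760, -1.610160)
  k2 = (-1.192860, -0.588187)
  → (-1.721416, -1.634485)
(u(1.07), v(1.07)) ≈ (-1.7214, -1.6345)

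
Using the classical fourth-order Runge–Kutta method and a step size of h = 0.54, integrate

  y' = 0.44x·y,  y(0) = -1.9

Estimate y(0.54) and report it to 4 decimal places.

RK4: k1 = f(x_n, y_n); k2 = f(x_n + h/2, y_n + (h/2)·k1); k3 = f(x_n + h/2, y_n + (h/2)·k2); k4 = f(x_n + h, y_n + h·k3); y_{n+1} = y_n + (h/6)·(k1 + 2k2 + 2k3 + k4).
x=0.000000, y=-1.900000:
  k1 = f(0.000000, -1.900000) = 0.000000
  k2 = f(0.270000, -1.900000) = -0.225720
  k3 = f(0.270000, -1.960944) = -0.232960
  k4 = f(0.540000, -2.025799) = -0.481330
  y ← -1.900000 + (0.54/6)·(k1 + 2k2 + 2k3 + k4) = -2.025882
y(0.54) ≈ -2.0259

-2.0259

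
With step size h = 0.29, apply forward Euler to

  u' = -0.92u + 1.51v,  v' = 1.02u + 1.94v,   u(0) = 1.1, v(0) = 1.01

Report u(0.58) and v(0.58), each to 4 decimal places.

Euler on (u,v): u_{n+1} = u_n + h·u', v_{n+1} = v_n + h·v'.
0.000000: (1.100000, 1.010000); f=(0.513100, 3.081400) → (1.248799, 1.903606)
0.290000: (1.248799, 1.903606); f=(1.725550, 4.966771) → (1.749208, 3.343969)
(u(0.58), v(0.58)) ≈ (1.7492, 3.3440)

1.7492, 3.3440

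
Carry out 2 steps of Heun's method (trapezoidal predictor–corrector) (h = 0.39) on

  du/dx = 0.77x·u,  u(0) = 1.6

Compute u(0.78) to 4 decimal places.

Heun: k1 = f(x_n, u_n); k2 = f(x_n + h, u_n + h·k1); u_{n+1} = u_n + (h/2)·(k1 + k2).
x=0.000000, u=1.600000:
  k1 = f(0.000000, 1.600000) = 0.000000
  k2 = f(0.390000, 1.600000) = 0.480480
  u ← 1.600000 + (0.39/2)·(0.000000 + 0.480480) = 1.693694
x=0.390000, u=1.693694:
  k1 = f(0.390000, 1.693694) = 0.508616
  k2 = f(0.780000, 1.892054) = 1.136368
  u ← 1.693694 + (0.39/2)·(0.508616 + 1.136368) = 2.014465
u(0.78) ≈ 2.0145

2.0145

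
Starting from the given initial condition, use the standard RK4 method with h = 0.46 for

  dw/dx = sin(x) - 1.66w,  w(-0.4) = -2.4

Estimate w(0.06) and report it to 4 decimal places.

-1.1667

RK4: k1 = f(x_n, w_n); k2 = f(x_n + h/2, w_n + (h/2)·k1); k3 = f(x_n + h/2, w_n + (h/2)·k2); k4 = f(x_n + h, w_n + h·k3); w_{n+1} = w_n + (h/6)·(k1 + 2k2 + 2k3 + k4).
x=-0.400000, w=-2.400000:
  k1 = f(-0.400000, -2.400000) = 3.594582
  k2 = f(-0.170000, -1.573246) = 2.442406
  k3 = f(-0.170000, -1.838247) = 2.882307
  k4 = f(0.060000, -1.074139) = 1.843034
  w ← -2.400000 + (0.46/6)·(k1 + 2k2 + 2k3 + k4) = -1.166660
w(0.06) ≈ -1.1667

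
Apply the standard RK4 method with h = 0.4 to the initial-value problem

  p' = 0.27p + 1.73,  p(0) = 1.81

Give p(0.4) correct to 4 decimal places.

RK4: k1 = f(x_n, p_n); k2 = f(x_n + h/2, p_n + (h/2)·k1); k3 = f(x_n + h/2, p_n + (h/2)·k2); k4 = f(x_n + h, p_n + h·k3); p_{n+1} = p_n + (h/6)·(k1 + 2k2 + 2k3 + k4).
x=0.000000, p=1.810000:
  k1 = f(0.000000, 1.810000) = 2.218700
  k2 = f(0.200000, 2.253740) = 2.338510
  k3 = f(0.200000, 2.277702) = 2.344980
  k4 = f(0.400000, 2.747992) = 2.471958
  p ← 1.810000 + (0.4/6)·(k1 + 2k2 + 2k3 + k4) = 2.747176
p(0.4) ≈ 2.7472

2.7472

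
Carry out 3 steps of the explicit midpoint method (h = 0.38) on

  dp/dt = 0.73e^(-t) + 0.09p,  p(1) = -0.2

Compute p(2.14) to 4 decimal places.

Midpoint: k1 = f(t_n, p_n); k2 = f(t_n + h/2, p_n + (h/2)·k1); p_{n+1} = p_n + h·k2.
t=1.000000, p=-0.200000:
  k1 = f(1.000000, -0.200000) = 0.250552
  k2 = f(1.190000, -0.152395) = 0.208366
  p ← -0.200000 + 0.38·0.208366 = -0.120821
t=1.380000, p=-0.120821:
  k1 = f(1.380000, -0.120821) = 0.172778
  k2 = f(1.570000, -0.087993) = 0.143954
  p ← -0.120821 + 0.38·0.143954 = -0.066119
t=1.760000, p=-0.066119:
  k1 = f(1.760000, -0.066119) = 0.119642
  k2 = f(1.950000, -0.043387) = 0.099955
  p ← -0.066119 + 0.38·0.099955 = -0.028136
p(2.14) ≈ -0.0281

-0.0281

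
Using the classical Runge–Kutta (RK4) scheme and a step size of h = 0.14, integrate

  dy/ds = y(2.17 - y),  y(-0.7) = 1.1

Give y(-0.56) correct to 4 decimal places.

RK4: k1 = f(s_n, y_n); k2 = f(s_n + h/2, y_n + (h/2)·k1); k3 = f(s_n + h/2, y_n + (h/2)·k2); k4 = f(s_n + h, y_n + h·k3); y_{n+1} = y_n + (h/6)·(k1 + 2k2 + 2k3 + k4).
s=-0.700000, y=1.100000:
  k1 = f(-0.700000, 1.100000) = 1.177000
  k2 = f(-0.630000, 1.182390) = 1.167740
  k3 = f(-0.630000, 1.181742) = 1.167866
  k4 = f(-0.560000, 1.263501) = 1.145362
  y ← 1.100000 + (0.14/6)·(k1 + 2k2 + 2k3 + k4) = 1.263183
y(-0.56) ≈ 1.2632

1.2632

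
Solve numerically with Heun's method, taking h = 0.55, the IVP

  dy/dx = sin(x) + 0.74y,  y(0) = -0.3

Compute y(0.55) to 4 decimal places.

Heun: k1 = f(x_n, y_n); k2 = f(x_n + h, y_n + h·k1); y_{n+1} = y_n + (h/2)·(k1 + k2).
x=0.000000, y=-0.300000:
  k1 = f(0.000000, -0.300000) = -0.222000
  k2 = f(0.550000, -0.422100) = 0.210333
  y ← -0.300000 + (0.55/2)·(-0.222000 + 0.210333) = -0.303208
y(0.55) ≈ -0.3032

-0.3032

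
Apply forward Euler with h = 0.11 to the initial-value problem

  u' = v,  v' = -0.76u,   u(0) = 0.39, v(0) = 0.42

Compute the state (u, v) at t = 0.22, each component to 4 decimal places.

Euler on (u,v): u_{n+1} = u_n + h·u', v_{n+1} = v_n + h·v'.
0.000000: (0.390000, 0.420000); f=(0.420000, -0.296400) → (0.436200, 0.387396)
0.110000: (0.436200, 0.387396); f=(0.387396, -0.331512) → (0.478814, 0.350930)
(u(0.22), v(0.22)) ≈ (0.4788, 0.3509)

0.4788, 0.3509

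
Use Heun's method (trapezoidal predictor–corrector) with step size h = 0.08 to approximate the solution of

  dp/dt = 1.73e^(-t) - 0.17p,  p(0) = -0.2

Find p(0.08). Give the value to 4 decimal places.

-0.0652

Heun: k1 = f(t_n, p_n); k2 = f(t_n + h, p_n + h·k1); p_{n+1} = p_n + (h/2)·(k1 + k2).
t=0.000000, p=-0.200000:
  k1 = f(0.000000, -0.200000) = 1.764000
  k2 = f(0.080000, -0.058880) = 1.607001
  p ← -0.200000 + (0.08/2)·(1.764000 + 1.607001) = -0.065160
p(0.08) ≈ -0.0652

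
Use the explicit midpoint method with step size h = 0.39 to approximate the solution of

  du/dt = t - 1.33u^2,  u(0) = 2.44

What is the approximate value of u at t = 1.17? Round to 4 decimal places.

1.5162

Midpoint: k1 = f(t_n, u_n); k2 = f(t_n + h/2, u_n + (h/2)·k1); u_{n+1} = u_n + h·k2.
t=0.000000, u=2.440000:
  k1 = f(0.000000, 2.440000) = -7.918288
  k2 = f(0.195000, 0.895934) = -0.872588
  u ← 2.440000 + 0.39·(-0.872588) = 2.099691
t=0.390000, u=2.099691:
  k1 = f(0.390000, 2.099691) = -5.473573
  k2 = f(0.585000, 1.032344) = -0.832427
  u ← 2.099691 + 0.39·(-0.832427) = 1.775044
t=0.780000, u=1.775044:
  k1 = f(0.780000, 1.775044) = -3.410541
  k2 = f(0.975000, 1.109989) = -0.663660
  u ← 1.775044 + 0.39·(-0.663660) = 1.516217
u(1.17) ≈ 1.5162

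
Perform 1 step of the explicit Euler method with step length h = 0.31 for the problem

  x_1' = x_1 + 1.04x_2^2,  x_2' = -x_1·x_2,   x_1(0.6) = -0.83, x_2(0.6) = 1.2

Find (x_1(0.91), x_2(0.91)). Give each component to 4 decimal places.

Euler on (x_1,x_2): x_1_{n+1} = x_1_n + h·x_1', x_2_{n+1} = x_2_n + h·x_2'.
0.600000: (-0.830000, 1.200000); f=(0.667600, 0.996000) → (-0.623044, 1.508760)
(x_1(0.91), x_2(0.91)) ≈ (-0.6230, 1.5088)

-0.6230, 1.5088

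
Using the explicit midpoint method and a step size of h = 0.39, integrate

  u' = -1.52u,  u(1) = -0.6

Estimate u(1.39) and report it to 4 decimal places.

Midpoint: k1 = f(x_n, u_n); k2 = f(x_n + h/2, u_n + (h/2)·k1); u_{n+1} = u_n + h·k2.
x=1.000000, u=-0.600000:
  k1 = f(1.000000, -0.600000) = 0.912000
  k2 = f(1.195000, -0.422160) = 0.641683
  u ← -0.600000 + 0.39·0.641683 = -0.349744
u(1.39) ≈ -0.3497

-0.3497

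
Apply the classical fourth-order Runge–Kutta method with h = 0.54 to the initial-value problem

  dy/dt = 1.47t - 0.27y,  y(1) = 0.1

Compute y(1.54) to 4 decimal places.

RK4: k1 = f(t_n, y_n); k2 = f(t_n + h/2, y_n + (h/2)·k1); k3 = f(t_n + h/2, y_n + (h/2)·k2); k4 = f(t_n + h, y_n + h·k3); y_{n+1} = y_n + (h/6)·(k1 + 2k2 + 2k3 + k4).
t=1.000000, y=0.100000:
  k1 = f(1.000000, 0.100000) = 1.443000
  k2 = f(1.270000, 0.489610) = 1.734705
  k3 = f(1.270000, 0.568370) = 1.713440
  k4 = f(1.540000, 1.025258) = 1.986980
  y ← 0.100000 + (0.54/6)·(k1 + 2k2 + 2k3 + k4) = 1.029364
y(1.54) ≈ 1.0294

1.0294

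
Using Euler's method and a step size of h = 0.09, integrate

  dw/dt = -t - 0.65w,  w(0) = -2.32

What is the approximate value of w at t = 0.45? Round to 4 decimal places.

-1.7927

Euler: w_{n+1} = w_n + h·f(t_n, w_n).
t=0.000000, w=-2.320000: f=1.508000 → w ← -2.320000 + 0.09·1.508000 = -2.184280
t=0.090000, w=-2.184280: f=1.329782 → w ← -2.184280 + 0.09·1.329782 = -2.064600
t=0.180000, w=-2.064600: f=1.161990 → w ← -2.064600 + 0.09·1.161990 = -1.960021
t=0.270000, w=-1.960021: f=1.004013 → w ← -1.960021 + 0.09·1.004013 = -1.869659
t=0.360000, w=-1.869659: f=0.855279 → w ← -1.869659 + 0.09·0.855279 = -1.792684
w(0.45) ≈ -1.7927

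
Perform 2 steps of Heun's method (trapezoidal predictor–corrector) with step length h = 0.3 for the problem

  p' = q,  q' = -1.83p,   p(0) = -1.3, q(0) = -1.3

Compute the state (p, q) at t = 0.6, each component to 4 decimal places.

Heun on (p,q): k1 = f(t_n, state_n); k2 = f(t_n + h, state_n + h·k1); state_{n+1} = state_n + (h/2)·(k1 + k2).
0.000000: (-1.300000, -1.300000)
  k1 = (-1.300000, 2.379000)
  predictor → (-1.690000, -0.586300)
  k2 = (-0.586300, 3.092700)
  → (-1.582945, -0.479245)
0.300000: (-1.582945, -0.479245)
  k1 = (-0.479245, 2.896789)
  predictor → (-1.726719, 0.389792)
  k2 = (0.389792, 3.159895)
  → (-1.596363, 0.429258)
(p(0.6), q(0.6)) ≈ (-1.5964, 0.4293)

-1.5964, 0.4293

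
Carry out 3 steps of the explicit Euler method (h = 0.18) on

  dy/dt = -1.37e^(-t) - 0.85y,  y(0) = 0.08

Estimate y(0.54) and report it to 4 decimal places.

-0.4748

Euler: y_{n+1} = y_n + h·f(t_n, y_n).
t=0.000000, y=0.080000: f=-1.438000 → y ← 0.080000 + 0.18·(-1.438000) = -0.178840
t=0.180000, y=-0.178840: f=-0.992306 → y ← -0.178840 + 0.18·(-0.992306) = -0.357455
t=0.360000, y=-0.357455: f=-0.651980 → y ← -0.357455 + 0.18·(-0.651980) = -0.474811
y(0.54) ≈ -0.4748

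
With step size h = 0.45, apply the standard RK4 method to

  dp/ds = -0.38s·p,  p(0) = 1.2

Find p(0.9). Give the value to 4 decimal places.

RK4: k1 = f(s_n, p_n); k2 = f(s_n + h/2, p_n + (h/2)·k1); k3 = f(s_n + h/2, p_n + (h/2)·k2); k4 = f(s_n + h, p_n + h·k3); p_{n+1} = p_n + (h/6)·(k1 + 2k2 + 2k3 + k4).
s=0.000000, p=1.200000:
  k1 = f(0.000000, 1.200000) = 0.000000
  k2 = f(0.225000, 1.200000) = -0.102600
  k3 = f(0.225000, 1.176915) = -0.100626
  k4 = f(0.450000, 1.154718) = -0.197457
  p ← 1.200000 + (0.45/6)·(k1 + 2k2 + 2k3 + k4) = 1.154707
s=0.450000, p=1.154707:
  k1 = f(0.450000, 1.154707) = -0.197455
  k2 = f(0.675000, 1.110279) = -0.284787
  k3 = f(0.675000, 1.090630) = -0.279747
  k4 = f(0.900000, 1.028821) = -0.351857
  p ← 1.154707 + (0.45/6)·(k1 + 2k2 + 2k3 + k4) = 1.028828
p(0.9) ≈ 1.0288

1.0288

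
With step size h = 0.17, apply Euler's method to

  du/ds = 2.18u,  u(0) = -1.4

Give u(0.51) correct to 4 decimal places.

-3.6046

Euler: u_{n+1} = u_n + h·f(s_n, u_n).
s=0.000000, u=-1.400000: f=-3.052000 → u ← -1.400000 + 0.17·(-3.052000) = -1.918840
s=0.170000, u=-1.918840: f=-4.183071 → u ← -1.918840 + 0.17·(-4.183071) = -2.629962
s=0.340000, u=-2.629962: f=-5.733317 → u ← -2.629962 + 0.17·(-5.733317) = -3.604626
u(0.51) ≈ -3.6046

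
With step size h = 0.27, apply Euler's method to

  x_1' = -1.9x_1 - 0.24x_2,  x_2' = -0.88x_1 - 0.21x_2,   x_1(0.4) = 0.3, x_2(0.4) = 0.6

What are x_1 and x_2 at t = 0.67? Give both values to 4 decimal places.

0.1072, 0.4947

Euler on (x_1,x_2): x_1_{n+1} = x_1_n + h·x_1', x_2_{n+1} = x_2_n + h·x_2'.
0.400000: (0.300000, 0.600000); f=(-0.714000, -0.390000) → (0.107220, 0.494700)
(x_1(0.67), x_2(0.67)) ≈ (0.1072, 0.4947)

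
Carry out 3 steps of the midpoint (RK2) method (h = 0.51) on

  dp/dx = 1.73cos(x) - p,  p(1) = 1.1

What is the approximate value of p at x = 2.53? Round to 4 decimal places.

Midpoint: k1 = f(x_n, p_n); k2 = f(x_n + h/2, p_n + (h/2)·k1); p_{n+1} = p_n + h·k2.
x=1.000000, p=1.100000:
  k1 = f(1.000000, 1.100000) = -0.165277
  k2 = f(1.255000, 1.057854) = -0.520562
  p ← 1.100000 + 0.51·(-0.520562) = 0.834513
x=1.510000, p=0.834513:
  k1 = f(1.510000, 0.834513) = -0.729400
  k2 = f(1.765000, 0.648516) = -0.982381
  p ← 0.834513 + 0.51·(-0.982381) = 0.333499
x=2.020000, p=0.333499:
  k1 = f(2.020000, 0.333499) = -1.084749
  k2 = f(2.275000, 0.056888) = -1.176937
  p ← 0.333499 + 0.51·(-1.176937) = -0.266739
p(2.53) ≈ -0.2667

-0.2667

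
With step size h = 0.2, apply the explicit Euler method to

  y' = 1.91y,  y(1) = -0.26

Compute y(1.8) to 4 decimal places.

-0.9484

Euler: y_{n+1} = y_n + h·f(s_n, y_n).
s=1.000000, y=-0.260000: f=-0.496600 → y ← -0.260000 + 0.2·(-0.496600) = -0.359320
s=1.200000, y=-0.359320: f=-0.686301 → y ← -0.359320 + 0.2·(-0.686301) = -0.496580
s=1.400000, y=-0.496580: f=-0.948468 → y ← -0.496580 + 0.2·(-0.948468) = -0.686274
s=1.600000, y=-0.686274: f=-1.310783 → y ← -0.686274 + 0.2·(-1.310783) = -0.948431
y(1.8) ≈ -0.9484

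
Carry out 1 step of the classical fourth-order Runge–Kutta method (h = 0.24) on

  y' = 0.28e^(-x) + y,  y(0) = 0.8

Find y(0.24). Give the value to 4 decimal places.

RK4: k1 = f(x_n, y_n); k2 = f(x_n + h/2, y_n + (h/2)·k1); k3 = f(x_n + h/2, y_n + (h/2)·k2); k4 = f(x_n + h, y_n + h·k3); y_{n+1} = y_n + (h/6)·(k1 + 2k2 + 2k3 + k4).
x=0.000000, y=0.800000:
  k1 = f(0.000000, 0.800000) = 1.080000
  k2 = f(0.120000, 0.929600) = 1.177938
  k3 = f(0.120000, 0.941353) = 1.189690
  k4 = f(0.240000, 1.085526) = 1.305781
  y ← 0.800000 + (0.24/6)·(k1 + 2k2 + 2k3 + k4) = 1.084841
y(0.24) ≈ 1.0848

1.0848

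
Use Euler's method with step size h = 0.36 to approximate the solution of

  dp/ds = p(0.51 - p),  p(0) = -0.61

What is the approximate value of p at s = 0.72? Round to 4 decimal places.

Euler: p_{n+1} = p_n + h·f(s_n, p_n).
s=0.000000, p=-0.610000: f=-0.683200 → p ← -0.610000 + 0.36·(-0.683200) = -0.855952
s=0.360000, p=-0.855952: f=-1.169189 → p ← -0.855952 + 0.36·(-1.169189) = -1.276860
p(0.72) ≈ -1.2769

-1.2769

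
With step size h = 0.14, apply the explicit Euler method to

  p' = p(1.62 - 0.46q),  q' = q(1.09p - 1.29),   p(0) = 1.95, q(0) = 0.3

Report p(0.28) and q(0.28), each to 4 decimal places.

Euler on (p,q): p_{n+1} = p_n + h·p', q_{n+1} = q_n + h·q'.
0.000000: (1.950000, 0.300000); f=(2.889900, 0.250650) → (2.354586, 0.335091)
0.140000: (2.354586, 0.335091); f=(3.451489, 0.427743) → (2.837794, 0.394975)
(p(0.28), q(0.28)) ≈ (2.8378, 0.3950)

2.8378, 0.3950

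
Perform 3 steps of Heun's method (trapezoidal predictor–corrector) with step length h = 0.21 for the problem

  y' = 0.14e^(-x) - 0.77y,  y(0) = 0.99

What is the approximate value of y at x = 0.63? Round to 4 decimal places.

0.6612

Heun: k1 = f(x_n, y_n); k2 = f(x_n + h, y_n + h·k1); y_{n+1} = y_n + (h/2)·(k1 + k2).
x=0.000000, y=0.990000:
  k1 = f(0.000000, 0.990000) = -0.622300
  k2 = f(0.210000, 0.859317) = -0.548192
  y ← 0.990000 + (0.21/2)·(-0.622300 + (-0.548192)) = 0.867098
x=0.210000, y=0.867098:
  k1 = f(0.210000, 0.867098) = -0.554184
  k2 = f(0.420000, 0.750720) = -0.486068
  y ← 0.867098 + (0.21/2)·(-0.554184 + (-0.486068)) = 0.757872
x=0.420000, y=0.757872:
  k1 = f(0.420000, 0.757872) = -0.491575
  k2 = f(0.630000, 0.654641) = -0.429511
  y ← 0.757872 + (0.21/2)·(-0.491575 + (-0.429511)) = 0.661158
y(0.63) ≈ 0.6612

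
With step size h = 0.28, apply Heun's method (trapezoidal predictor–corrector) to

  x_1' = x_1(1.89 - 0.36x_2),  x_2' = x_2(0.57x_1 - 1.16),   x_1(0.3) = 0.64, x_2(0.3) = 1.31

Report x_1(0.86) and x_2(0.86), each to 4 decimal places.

1.4588, 0.9316

Heun on (x_1,x_2): k1 = f(t_n, state_n); k2 = f(t_n + h, state_n + h·k1); state_{n+1} = state_n + (h/2)·(k1 + k2).
0.300000: (0.640000, 1.310000)
  k1 = (0.907776, -1.041712)
  predictor → (0.894177, 1.018321)
  k2 = (1.362194, -0.662233)
  → (0.957796, 1.071448)
0.580000: (0.957796, 1.071448)
  k1 = (1.440792, -0.657929)
  predictor → (1.361217, 0.887227)
  k2 = (2.137926, -0.340789)
  → (1.458816, 0.931627)
(x_1(0.86), x_2(0.86)) ≈ (1.4588, 0.9316)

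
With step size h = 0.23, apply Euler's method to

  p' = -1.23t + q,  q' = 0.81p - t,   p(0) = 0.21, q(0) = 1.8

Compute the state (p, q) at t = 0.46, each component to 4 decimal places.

Euler on (p,q): p_{n+1} = p_n + h·p', q_{n+1} = q_n + h·q'.
0.000000: (0.210000, 1.800000); f=(1.800000, 0.170100) → (0.624000, 1.839123)
0.230000: (0.624000, 1.839123); f=(1.556223, 0.275440) → (0.981931, 1.902474)
(p(0.46), q(0.46)) ≈ (0.9819, 1.9025)

0.9819, 1.9025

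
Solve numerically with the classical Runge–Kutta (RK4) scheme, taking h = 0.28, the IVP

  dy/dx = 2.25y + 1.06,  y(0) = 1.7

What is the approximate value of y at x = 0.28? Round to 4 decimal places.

RK4: k1 = f(x_n, y_n); k2 = f(x_n + h/2, y_n + (h/2)·k1); k3 = f(x_n + h/2, y_n + (h/2)·k2); k4 = f(x_n + h, y_n + h·k3); y_{n+1} = y_n + (h/6)·(k1 + 2k2 + 2k3 + k4).
x=0.000000, y=1.700000:
  k1 = f(0.000000, 1.700000) = 4.885000
  k2 = f(0.140000, 2.383900) = 6.423775
  k3 = f(0.140000, 2.599329) = 6.908489
  k4 = f(0.280000, 3.634377) = 9.237348
  y ← 1.700000 + (0.28/6)·(k1 + 2k2 + 2k3 + k4) = 3.603388
y(0.28) ≈ 3.6034

3.6034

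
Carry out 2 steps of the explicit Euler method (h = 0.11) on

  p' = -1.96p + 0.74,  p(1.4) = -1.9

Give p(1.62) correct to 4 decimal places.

Euler: p_{n+1} = p_n + h·f(x_n, p_n).
x=1.400000, p=-1.900000: f=4.464000 → p ← -1.900000 + 0.11·4.464000 = -1.408960
x=1.510000, p=-1.408960: f=3.501562 → p ← -1.408960 + 0.11·3.501562 = -1.023788
p(1.62) ≈ -1.0238

-1.0238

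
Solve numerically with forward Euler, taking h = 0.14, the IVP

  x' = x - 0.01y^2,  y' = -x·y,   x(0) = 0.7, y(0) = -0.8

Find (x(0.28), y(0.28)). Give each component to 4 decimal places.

Euler on (x,y): x_{n+1} = x_n + h·x', y_{n+1} = y_n + h·y'.
0.000000: (0.700000, -0.800000); f=(0.693600, 0.560000) → (0.797104, -0.721600)
0.140000: (0.797104, -0.721600); f=(0.791897, 0.575190) → (0.907970, -0.641073)
(x(0.28), y(0.28)) ≈ (0.9080, -0.6411)

0.9080, -0.6411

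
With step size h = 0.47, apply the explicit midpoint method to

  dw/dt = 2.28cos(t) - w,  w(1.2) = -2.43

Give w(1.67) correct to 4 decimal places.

Midpoint: k1 = f(t_n, w_n); k2 = f(t_n + h/2, w_n + (h/2)·k1); w_{n+1} = w_n + h·k2.
t=1.200000, w=-2.430000:
  k1 = f(1.200000, -2.430000) = 3.256176
  k2 = f(1.435000, -1.664799) = 1.973464
  w ← -2.430000 + 0.47·1.973464 = -1.502472
w(1.67) ≈ -1.5025

-1.5025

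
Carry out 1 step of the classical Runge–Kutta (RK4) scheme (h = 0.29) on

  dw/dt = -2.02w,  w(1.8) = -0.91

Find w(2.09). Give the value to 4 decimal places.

RK4: k1 = f(t_n, w_n); k2 = f(t_n + h/2, w_n + (h/2)·k1); k3 = f(t_n + h/2, w_n + (h/2)·k2); k4 = f(t_n + h, w_n + h·k3); w_{n+1} = w_n + (h/6)·(k1 + 2k2 + 2k3 + k4).
t=1.800000, w=-0.910000:
  k1 = f(1.800000, -0.910000) = 1.838200
  k2 = f(1.945000, -0.643461) = 1.299791
  k3 = f(1.945000, -0.721530) = 1.457491
  k4 = f(2.090000, -0.487328) = 0.984402
  w ← -0.910000 + (0.29/6)·(k1 + 2k2 + 2k3 + k4) = -0.507037
w(2.09) ≈ -0.5070

-0.5070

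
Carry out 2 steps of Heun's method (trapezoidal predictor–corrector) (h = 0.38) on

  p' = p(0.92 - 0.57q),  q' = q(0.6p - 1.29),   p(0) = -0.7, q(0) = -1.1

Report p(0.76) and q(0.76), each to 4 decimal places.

-1.7450, -0.3089

Heun on (p,q): k1 = f(x_n, state_n); k2 = f(x_n + h, state_n + h·k1); state_{n+1} = state_n + (h/2)·(k1 + k2).
0.000000: (-0.700000, -1.100000)
  k1 = (-1.082900, 1.881000)
  predictor → (-1.111502, -0.385220)
  k2 = (-1.266640, 0.753837)
  → (-1.146413, -0.599381)
0.380000: (-1.146413, -0.599381)
  k1 = (-1.446368, 1.185484)
  predictor → (-1.696033, -0.148897)
  k2 = (-1.704294, 0.343598)
  → (-1.745039, -0.308855)
(p(0.76), q(0.76)) ≈ (-1.7450, -0.3089)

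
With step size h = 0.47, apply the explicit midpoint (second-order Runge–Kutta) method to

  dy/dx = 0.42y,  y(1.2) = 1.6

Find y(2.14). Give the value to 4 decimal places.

2.3693

Midpoint: k1 = f(x_n, y_n); k2 = f(x_n + h/2, y_n + (h/2)·k1); y_{n+1} = y_n + h·k2.
x=1.200000, y=1.600000:
  k1 = f(1.200000, 1.600000) = 0.672000
  k2 = f(1.435000, 1.757920) = 0.738326
  y ← 1.600000 + 0.47·0.738326 = 1.947013
x=1.670000, y=1.947013:
  k1 = f(1.670000, 1.947013) = 0.817746
  k2 = f(1.905000, 2.139184) = 0.898457
  y ← 1.947013 + 0.47·0.898457 = 2.369288
y(2.14) ≈ 2.3693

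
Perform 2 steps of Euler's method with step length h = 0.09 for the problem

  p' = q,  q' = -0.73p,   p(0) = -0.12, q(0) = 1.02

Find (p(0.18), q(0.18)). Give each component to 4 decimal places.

Euler on (p,q): p_{n+1} = p_n + h·p', q_{n+1} = q_n + h·q'.
0.000000: (-0.120000, 1.020000); f=(1.020000, 0.087600) → (-0.028200, 1.027884)
0.090000: (-0.028200, 1.027884); f=(1.027884, 0.020586) → (0.064310, 1.029737)
(p(0.18), q(0.18)) ≈ (0.0643, 1.0297)

0.0643, 1.0297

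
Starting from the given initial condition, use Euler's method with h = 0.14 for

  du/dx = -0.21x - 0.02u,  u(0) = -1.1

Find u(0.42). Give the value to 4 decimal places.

-1.1031

Euler: u_{n+1} = u_n + h·f(x_n, u_n).
x=0.000000, u=-1.100000: f=0.022000 → u ← -1.100000 + 0.14·0.022000 = -1.096920
x=0.140000, u=-1.096920: f=-0.007462 → u ← -1.096920 + 0.14·(-0.007462) = -1.097965
x=0.280000, u=-1.097965: f=-0.036841 → u ← -1.097965 + 0.14·(-0.036841) = -1.103122
u(0.42) ≈ -1.1031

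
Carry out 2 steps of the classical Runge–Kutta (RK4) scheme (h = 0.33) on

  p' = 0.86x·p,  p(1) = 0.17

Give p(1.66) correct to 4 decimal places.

0.3616

RK4: k1 = f(x_n, p_n); k2 = f(x_n + h/2, p_n + (h/2)·k1); k3 = f(x_n + h/2, p_n + (h/2)·k2); k4 = f(x_n + h, p_n + h·k3); p_{n+1} = p_n + (h/6)·(k1 + 2k2 + 2k3 + k4).
x=1.000000, p=0.170000:
  k1 = f(1.000000, 0.170000) = 0.146200
  k2 = f(1.165000, 0.194123) = 0.194492
  k3 = f(1.165000, 0.202091) = 0.202475
  k4 = f(1.330000, 0.236817) = 0.270871
  p ← 0.170000 + (0.33/6)·(k1 + 2k2 + 2k3 + k4) = 0.236605
x=1.330000, p=0.236605:
  k1 = f(1.330000, 0.236605) = 0.270629
  k2 = f(1.495000, 0.281259) = 0.361615
  k3 = f(1.495000, 0.296272) = 0.380917
  k4 = f(1.660000, 0.362308) = 0.517231
  p ← 0.236605 + (0.33/6)·(k1 + 2k2 + 2k3 + k4) = 0.361616
p(1.66) ≈ 0.3616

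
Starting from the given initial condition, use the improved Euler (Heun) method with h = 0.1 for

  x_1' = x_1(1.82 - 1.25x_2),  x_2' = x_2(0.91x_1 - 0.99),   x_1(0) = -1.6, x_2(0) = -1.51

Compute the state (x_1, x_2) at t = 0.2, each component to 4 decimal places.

-3.0421, -0.8304

Heun on (x_1,x_2): k1 = f(t_n, state_n); k2 = f(t_n + h, state_n + h·k1); state_{n+1} = state_n + (h/2)·(k1 + k2).
0.000000: (-1.600000, -1.510000)
  k1 = (-5.932000, 3.693460)
  predictor → (-2.193200, -1.140654)
  k2 = (-7.118727, 3.405778)
  → (-2.252536, -1.155038)
0.100000: (-2.252536, -1.155038)
  k1 = (-7.351823, 3.511094)
  predictor → (-2.987719, -0.803929)
  k2 = (-8.440039, 2.981630)
  → (-3.042129, -0.830402)
(x_1(0.2), x_2(0.2)) ≈ (-3.0421, -0.8304)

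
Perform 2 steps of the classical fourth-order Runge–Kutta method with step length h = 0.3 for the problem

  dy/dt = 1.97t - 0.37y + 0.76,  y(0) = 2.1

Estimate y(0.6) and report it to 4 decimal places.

RK4: k1 = f(t_n, y_n); k2 = f(t_n + h/2, y_n + (h/2)·k1); k3 = f(t_n + h/2, y_n + (h/2)·k2); k4 = f(t_n + h, y_n + h·k3); y_{n+1} = y_n + (h/6)·(k1 + 2k2 + 2k3 + k4).
t=0.000000, y=2.100000:
  k1 = f(0.000000, 2.100000) = -0.017000
  k2 = f(0.150000, 2.097450) = 0.279443
  k3 = f(0.150000, 2.141917) = 0.262991
  k4 = f(0.300000, 2.178897) = 0.544808
  y ← 2.100000 + (0.3/6)·(k1 + 2k2 + 2k3 + k4) = 2.180634
t=0.300000, y=2.180634:
  k1 = f(0.300000, 2.180634) = 0.544165
  k2 = f(0.450000, 2.262259) = 0.809464
  k3 = f(0.450000, 2.302053) = 0.794740
  k4 = f(0.600000, 2.419056) = 1.046949
  y ← 2.180634 + (0.3/6)·(k1 + 2k2 + 2k3 + k4) = 2.420610
y(0.6) ≈ 2.4206

2.4206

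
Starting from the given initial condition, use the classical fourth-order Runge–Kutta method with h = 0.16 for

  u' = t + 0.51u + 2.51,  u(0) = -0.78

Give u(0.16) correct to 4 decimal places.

-0.4147

RK4: k1 = f(t_n, u_n); k2 = f(t_n + h/2, u_n + (h/2)·k1); k3 = f(t_n + h/2, u_n + (h/2)·k2); k4 = f(t_n + h, u_n + h·k3); u_{n+1} = u_n + (h/6)·(k1 + 2k2 + 2k3 + k4).
t=0.000000, u=-0.780000:
  k1 = f(0.000000, -0.780000) = 2.112200
  k2 = f(0.080000, -0.611024) = 2.278378
  k3 = f(0.080000, -0.597730) = 2.285158
  k4 = f(0.160000, -0.414375) = 2.458669
  u ← -0.780000 + (0.16/6)·(k1 + 2k2 + 2k3 + k4) = -0.414722
u(0.16) ≈ -0.4147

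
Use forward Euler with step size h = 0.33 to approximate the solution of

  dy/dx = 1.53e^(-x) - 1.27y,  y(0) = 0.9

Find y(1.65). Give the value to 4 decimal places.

Euler: y_{n+1} = y_n + h·f(x_n, y_n).
x=0.000000, y=0.900000: f=0.387000 → y ← 0.900000 + 0.33·0.387000 = 1.027710
x=0.330000, y=1.027710: f=-0.205238 → y ← 1.027710 + 0.33·(-0.205238) = 0.959981
x=0.660000, y=0.959981: f=-0.428394 → y ← 0.959981 + 0.33·(-0.428394) = 0.818611
x=0.990000, y=0.818611: f=-0.471124 → y ← 0.818611 + 0.33·(-0.471124) = 0.663140
x=1.320000, y=0.663140: f=-0.433471 → y ← 0.663140 + 0.33·(-0.433471) = 0.520095
y(1.65) ≈ 0.5201

0.5201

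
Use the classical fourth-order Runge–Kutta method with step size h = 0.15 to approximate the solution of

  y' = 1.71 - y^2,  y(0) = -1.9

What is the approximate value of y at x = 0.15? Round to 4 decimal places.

RK4: k1 = f(x_n, y_n); k2 = f(x_n + h/2, y_n + (h/2)·k1); k3 = f(x_n + h/2, y_n + (h/2)·k2); k4 = f(x_n + h, y_n + h·k3); y_{n+1} = y_n + (h/6)·(k1 + 2k2 + 2k3 + k4).
x=0.000000, y=-1.900000:
  k1 = f(0.000000, -1.900000) = -1.900000
  k2 = f(0.075000, -2.042500) = -2.461806
  k3 = f(0.075000, -2.084635) = -2.635705
  k4 = f(0.150000, -2.295356) = -3.558658
  y ← -1.900000 + (0.15/6)·(k1 + 2k2 + 2k3 + k4) = -2.291342
y(0.15) ≈ -2.2913

-2.2913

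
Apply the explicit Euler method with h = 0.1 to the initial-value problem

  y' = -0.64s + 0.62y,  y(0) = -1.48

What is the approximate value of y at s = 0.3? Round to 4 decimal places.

-1.7923

Euler: y_{n+1} = y_n + h·f(s_n, y_n).
s=0.000000, y=-1.480000: f=-0.917600 → y ← -1.480000 + 0.1·(-0.917600) = -1.571760
s=0.100000, y=-1.571760: f=-1.038491 → y ← -1.571760 + 0.1·(-1.038491) = -1.675609
s=0.200000, y=-1.675609: f=-1.166878 → y ← -1.675609 + 0.1·(-1.166878) = -1.792297
y(0.3) ≈ -1.7923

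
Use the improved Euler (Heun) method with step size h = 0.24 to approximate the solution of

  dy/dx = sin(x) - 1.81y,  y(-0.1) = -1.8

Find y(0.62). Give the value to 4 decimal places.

-0.3825

Heun: k1 = f(x_n, y_n); k2 = f(x_n + h, y_n + h·k1); y_{n+1} = y_n + (h/2)·(k1 + k2).
x=-0.100000, y=-1.800000:
  k1 = f(-0.100000, -1.800000) = 3.158167
  k2 = f(0.140000, -1.042040) = 2.025636
  y ← -1.800000 + (0.24/2)·(3.158167 + 2.025636) = -1.177944
x=0.140000, y=-1.177944:
  k1 = f(0.140000, -1.177944) = 2.271621
  k2 = f(0.380000, -0.632755) = 1.516206
  y ← -1.177944 + (0.24/2)·(2.271621 + 1.516206) = -0.723404
x=0.380000, y=-0.723404:
  k1 = f(0.380000, -0.723404) = 1.680282
  k2 = f(0.620000, -0.320137) = 1.160482
  y ← -0.723404 + (0.24/2)·(1.680282 + 1.160482) = -0.382513
y(0.62) ≈ -0.3825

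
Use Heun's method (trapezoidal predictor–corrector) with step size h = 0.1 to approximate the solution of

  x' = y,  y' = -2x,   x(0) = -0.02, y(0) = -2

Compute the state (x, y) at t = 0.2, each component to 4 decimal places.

-0.4152, -1.9123

Heun on (x,y): k1 = f(t_n, state_n); k2 = f(t_n + h, state_n + h·k1); state_{n+1} = state_n + (h/2)·(k1 + k2).
0.000000: (-0.020000, -2.000000)
  k1 = (-2.000000, 0.040000)
  predictor → (-0.220000, -1.996000)
  k2 = (-1.996000, 0.440000)
  → (-0.219800, -1.976000)
0.100000: (-0.219800, -1.976000)
  k1 = (-1.976000, 0.439600)
  predictor → (-0.417400, -1.932040)
  k2 = (-1.932040, 0.834800)
  → (-0.415202, -1.912280)
(x(0.2), y(0.2)) ≈ (-0.4152, -1.9123)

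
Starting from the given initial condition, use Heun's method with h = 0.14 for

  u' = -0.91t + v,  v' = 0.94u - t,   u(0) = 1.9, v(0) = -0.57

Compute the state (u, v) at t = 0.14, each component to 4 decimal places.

1.8288, -0.3350

Heun on (u,v): k1 = f(t_n, state_n); k2 = f(t_n + h, state_n + h·k1); state_{n+1} = state_n + (h/2)·(k1 + k2).
0.000000: (1.900000, -0.570000)
  k1 = (-0.570000, 1.786000)
  predictor → (1.820200, -0.319960)
  k2 = (-0.447360, 1.570988)
  → (1.828785, -0.335011)
(u(0.14), v(0.14)) ≈ (1.8288, -0.3350)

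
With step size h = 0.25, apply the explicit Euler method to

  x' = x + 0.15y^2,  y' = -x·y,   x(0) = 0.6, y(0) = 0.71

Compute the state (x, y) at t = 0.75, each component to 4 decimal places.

1.2274, 0.3687

Euler on (x,y): x_{n+1} = x_n + h·x', y_{n+1} = y_n + h·y'.
0.000000: (0.600000, 0.710000); f=(0.675615, -0.426000) → (0.768904, 0.603500)
0.250000: (0.768904, 0.603500); f=(0.823536, -0.464033) → (0.974788, 0.487492)
0.500000: (0.974788, 0.487492); f=(1.010435, -0.475201) → (1.227396, 0.368691)
(x(0.75), y(0.75)) ≈ (1.2274, 0.3687)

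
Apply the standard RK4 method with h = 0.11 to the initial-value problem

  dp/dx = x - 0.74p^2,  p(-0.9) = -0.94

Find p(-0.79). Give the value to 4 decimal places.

-1.1192

RK4: k1 = f(x_n, p_n); k2 = f(x_n + h/2, p_n + (h/2)·k1); k3 = f(x_n + h/2, p_n + (h/2)·k2); k4 = f(x_n + h, p_n + h·k3); p_{n+1} = p_n + (h/6)·(k1 + 2k2 + 2k3 + k4).
x=-0.900000, p=-0.940000:
  k1 = f(-0.900000, -0.940000) = -1.553864
  k2 = f(-0.845000, -1.025463) = -1.623164
  k3 = f(-0.845000, -1.029274) = -1.628960
  k4 = f(-0.790000, -1.119186) = -1.716906
  p ← -0.940000 + (0.11/6)·(k1 + 2k2 + 2k3 + k4) = -1.119209
p(-0.79) ≈ -1.1192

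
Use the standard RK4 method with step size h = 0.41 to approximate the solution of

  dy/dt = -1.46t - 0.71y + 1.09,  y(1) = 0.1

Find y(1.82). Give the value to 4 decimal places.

RK4: k1 = f(t_n, y_n); k2 = f(t_n + h/2, y_n + (h/2)·k1); k3 = f(t_n + h/2, y_n + (h/2)·k2); k4 = f(t_n + h, y_n + h·k3); y_{n+1} = y_n + (h/6)·(k1 + 2k2 + 2k3 + k4).
t=1.000000, y=0.100000:
  k1 = f(1.000000, 0.100000) = -0.441000
  k2 = f(1.205000, 0.009595) = -0.676112
  k3 = f(1.205000, -0.038603) = -0.641892
  k4 = f(1.410000, -0.163176) = -0.852745
  y ← 0.100000 + (0.41/6)·(k1 + 2k2 + 2k3 + k4) = -0.168533
t=1.410000, y=-0.168533:
  k1 = f(1.410000, -0.168533) = -0.848941
  k2 = f(1.615000, -0.342566) = -1.024678
  k3 = f(1.615000, -0.378592) = -0.999100
  k4 = f(1.820000, -0.578164) = -1.156704
  y ← -0.168533 + (0.41/6)·(k1 + 2k2 + 2k3 + k4) = -0.582169
y(1.82) ≈ -0.5822

-0.5822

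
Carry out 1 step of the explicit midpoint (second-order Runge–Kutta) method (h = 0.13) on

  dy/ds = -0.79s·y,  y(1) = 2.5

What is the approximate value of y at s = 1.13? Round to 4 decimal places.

Midpoint: k1 = f(s_n, y_n); k2 = f(s_n + h/2, y_n + (h/2)·k1); y_{n+1} = y_n + h·k2.
s=1.000000, y=2.500000:
  k1 = f(1.000000, 2.500000) = -1.975000
  k2 = f(1.065000, 2.371625) = -1.995367
  y ← 2.500000 + 0.13·(-1.995367) = 2.240602
y(1.13) ≈ 2.2406

2.2406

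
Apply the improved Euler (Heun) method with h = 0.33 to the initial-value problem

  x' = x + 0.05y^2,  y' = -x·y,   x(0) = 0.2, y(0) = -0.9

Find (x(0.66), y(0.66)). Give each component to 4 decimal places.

Heun on (x,y): k1 = f(t_n, state_n); k2 = f(t_n + h, state_n + h·k1); state_{n+1} = state_n + (h/2)·(k1 + k2).
0.000000: (0.200000, -0.900000)
  k1 = (0.240500, 0.180000)
  predictor → (0.279365, -0.840600)
  k2 = (0.314695, 0.234834)
  → (0.291607, -0.831552)
0.330000: (0.291607, -0.831552)
  k1 = (0.326181, 0.242487)
  predictor → (0.399247, -0.751532)
  k2 = (0.427487, 0.300047)
  → (0.415963, -0.742034)
(x(0.66), y(0.66)) ≈ (0.4160, -0.7420)

0.4160, -0.7420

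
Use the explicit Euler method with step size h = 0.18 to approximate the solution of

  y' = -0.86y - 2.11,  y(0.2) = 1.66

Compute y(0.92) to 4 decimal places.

Euler: y_{n+1} = y_n + h·f(x_n, y_n).
x=0.200000, y=1.660000: f=-3.537600 → y ← 1.660000 + 0.18·(-3.537600) = 1.023232
x=0.380000, y=1.023232: f=-2.989980 → y ← 1.023232 + 0.18·(-2.989980) = 0.485036
x=0.560000, y=0.485036: f=-2.527131 → y ← 0.485036 + 0.18·(-2.527131) = 0.030152
x=0.740000, y=0.030152: f=-2.135931 → y ← 0.030152 + 0.18·(-2.135931) = -0.354315
y(0.92) ≈ -0.3543

-0.3543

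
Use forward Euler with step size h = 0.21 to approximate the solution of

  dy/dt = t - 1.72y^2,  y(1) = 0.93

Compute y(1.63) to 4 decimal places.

0.8811

Euler: y_{n+1} = y_n + h·f(t_n, y_n).
t=1.000000, y=0.930000: f=-0.487628 → y ← 0.930000 + 0.21·(-0.487628) = 0.827598
t=1.210000, y=0.827598: f=0.031940 → y ← 0.827598 + 0.21·0.031940 = 0.834306
t=1.420000, y=0.834306: f=0.222767 → y ← 0.834306 + 0.21·0.222767 = 0.881087
y(1.63) ≈ 0.8811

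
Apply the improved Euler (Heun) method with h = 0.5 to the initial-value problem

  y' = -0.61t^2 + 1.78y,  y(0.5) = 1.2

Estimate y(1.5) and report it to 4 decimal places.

5.1265

Heun: k1 = f(t_n, y_n); k2 = f(t_n + h, y_n + h·k1); y_{n+1} = y_n + (h/2)·(k1 + k2).
t=0.500000, y=1.200000:
  k1 = f(0.500000, 1.200000) = 1.983500
  k2 = f(1.000000, 2.191750) = 3.291315
  y ← 1.200000 + (0.5/2)·(1.983500 + 3.291315) = 2.518704
t=1.000000, y=2.518704:
  k1 = f(1.000000, 2.518704) = 3.873293
  k2 = f(1.500000, 4.455350) = 6.558023
  y ← 2.518704 + (0.5/2)·(3.873293 + 6.558023) = 5.126533
y(1.5) ≈ 5.1265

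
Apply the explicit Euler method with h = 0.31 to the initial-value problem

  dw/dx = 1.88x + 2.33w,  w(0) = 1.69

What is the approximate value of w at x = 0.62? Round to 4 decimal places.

Euler: w_{n+1} = w_n + h·f(x_n, w_n).
x=0.000000, w=1.690000: f=3.937700 → w ← 1.690000 + 0.31·3.937700 = 2.910687
x=0.310000, w=2.910687: f=7.364701 → w ← 2.910687 + 0.31·7.364701 = 5.193744
w(0.62) ≈ 5.1937

5.1937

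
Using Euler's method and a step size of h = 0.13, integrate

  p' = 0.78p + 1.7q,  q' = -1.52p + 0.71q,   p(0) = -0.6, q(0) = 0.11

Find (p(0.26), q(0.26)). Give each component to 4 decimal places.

-0.6483, 0.3865

Euler on (p,q): p_{n+1} = p_n + h·p', q_{n+1} = q_n + h·q'.
0.000000: (-0.600000, 0.110000); f=(-0.281000, 0.990100) → (-0.636530, 0.238713)
0.130000: (-0.636530, 0.238713); f=(-0.090681, 1.137012) → (-0.648319, 0.386525)
(p(0.26), q(0.26)) ≈ (-0.6483, 0.3865)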